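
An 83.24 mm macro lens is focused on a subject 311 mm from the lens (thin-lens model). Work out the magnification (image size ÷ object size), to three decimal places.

0.365×

Thin lens: 1/f = 1/dₒ + 1/dᵢ → 1/dᵢ = 1/83.24 − 1/311 = 0.0087980 mm⁻¹, so dᵢ ≈ 113.6619 mm.
Magnification m = dᵢ/dₒ = 113.6619/311 ≈ 0.36547.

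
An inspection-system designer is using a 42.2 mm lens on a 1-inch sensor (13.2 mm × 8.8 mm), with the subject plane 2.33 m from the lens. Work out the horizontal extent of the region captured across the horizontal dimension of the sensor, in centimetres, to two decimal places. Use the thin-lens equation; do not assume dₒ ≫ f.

71.56 cm

dₒ: 2.33 m = 2330 mm.
Similar triangles through the lens centre give W/dₒ = w/dᵢ; with 1/f = 1/dₒ + 1/dᵢ this gives W = w·(dₒ − f)/f.
W = 13.2 mm × (2330 − 42.2) / 42.2 = 13.2 × 54.2133 ≈ 715.615 mm = 71.5615 cm.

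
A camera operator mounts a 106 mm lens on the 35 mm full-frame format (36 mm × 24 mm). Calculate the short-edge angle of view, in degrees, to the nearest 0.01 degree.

Angle of view α = 2·arctan(h/2f) with h = 24 mm and f = 106 mm.
h/2f = 0.11321; arctan(0.11321) ≈ 6.4588°, so α ≈ 12.9176°.

12.92°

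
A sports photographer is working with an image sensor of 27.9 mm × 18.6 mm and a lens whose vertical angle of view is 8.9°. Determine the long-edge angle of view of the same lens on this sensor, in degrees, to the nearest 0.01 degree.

13.32°

From the vertical AOV: f = 18.6 / (2·tan(4.45°)) = 18.6 / 0.15565 ≈ 119.5009 mm.
Long-edge AOV = 2·arctan(27.9 / (2 × 119.5009)) = 2·arctan(0.11674) ≈ 13.3166°.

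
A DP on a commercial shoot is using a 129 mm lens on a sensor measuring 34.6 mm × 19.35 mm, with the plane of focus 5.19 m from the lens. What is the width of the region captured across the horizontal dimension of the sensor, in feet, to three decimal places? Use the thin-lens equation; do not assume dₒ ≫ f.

dₒ: 5.19 m = 5190 mm.
Similar triangles through the lens centre give W/dₒ = w/dᵢ; with 1/f = 1/dₒ + 1/dᵢ this gives W = w·(dₒ − f)/f.
W = 34.6 mm × (5190 − 129) / 129 = 34.6 × 39.2326 ≈ 1357.447 mm = 1357.447/304.8 ft = 4.45356 ft.

4.454 ft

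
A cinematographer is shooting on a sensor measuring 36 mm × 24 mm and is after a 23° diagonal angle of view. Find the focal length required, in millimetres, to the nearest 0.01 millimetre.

Sensor diagonal = √(36² + 24²) = √1872.0000 ≈ 43.2666 mm.
From α = 2·arctan(d/2f) we get f = d / (2·tan(α/2)).
With d = 43.2666 mm and α/2 = 11.5°, tan(α/2) ≈ 0.20345, so f ≈ 43.2666 / 0.40690 ≈ 106.3311 mm.

106.33 mm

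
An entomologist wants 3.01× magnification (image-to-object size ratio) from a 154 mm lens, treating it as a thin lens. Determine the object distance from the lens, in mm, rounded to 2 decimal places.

205.16 mm

With m = dᵢ/dₒ and 1/f = 1/dₒ + 1/dᵢ, substituting dᵢ = m·dₒ gives 1/f = (1 + 1/m)/dₒ, hence dₒ = f·(1 + 1/m).
dₒ = 154 × (1 + 1/3.01) = 154 × 1.33223 ≈ 205.163 mm.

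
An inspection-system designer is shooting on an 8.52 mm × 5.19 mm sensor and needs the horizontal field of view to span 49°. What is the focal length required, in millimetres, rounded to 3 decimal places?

From α = 2·arctan(w/2f) we get f = w / (2·tan(α/2)).
With w = 8.52 mm and α/2 = 24.5°, tan(α/2) ≈ 0.45573, so f ≈ 8.52 / 0.91145 ≈ 9.3477 mm.

9.348 mm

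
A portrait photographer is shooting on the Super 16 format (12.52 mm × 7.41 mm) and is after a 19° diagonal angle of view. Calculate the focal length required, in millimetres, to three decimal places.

43.469 mm

Sensor diagonal = √(12.52² + 7.41²) = √211.6585 ≈ 14.5485 mm.
From α = 2·arctan(d/2f) we get f = d / (2·tan(α/2)).
With d = 14.5485 mm and α/2 = 9.5°, tan(α/2) ≈ 0.16734, so f ≈ 14.5485 / 0.33469 ≈ 43.4692 mm.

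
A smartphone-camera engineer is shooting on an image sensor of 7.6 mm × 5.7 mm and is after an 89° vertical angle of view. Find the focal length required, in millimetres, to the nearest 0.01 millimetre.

From α = 2·arctan(h/2f) we get f = h / (2·tan(α/2)).
With h = 5.7 mm and α/2 = 44.5°, tan(α/2) ≈ 0.98270, so f ≈ 5.7 / 1.96539 ≈ 2.9002 mm.

2.90 mm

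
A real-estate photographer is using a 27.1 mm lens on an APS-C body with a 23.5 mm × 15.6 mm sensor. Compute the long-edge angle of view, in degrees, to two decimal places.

46.88°

Angle of view α = 2·arctan(w/2f) with w = 23.5 mm and f = 27.1 mm.
w/2f = 0.43358; arctan(0.43358) ≈ 23.4406°, so α ≈ 46.8811°.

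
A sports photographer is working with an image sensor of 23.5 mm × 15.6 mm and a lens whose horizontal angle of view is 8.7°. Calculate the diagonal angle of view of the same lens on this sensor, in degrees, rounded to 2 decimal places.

10.43°

From the horizontal AOV: f = 23.5 / (2·tan(4.35°)) = 23.5 / 0.15214 ≈ 154.4670 mm.
Sensor diagonal = √(23.5² + 15.6²) = √795.6100 ≈ 28.2066 mm.
Diagonal AOV = 2·arctan(28.2066 / (2 × 154.4670)) = 2·arctan(0.09130) ≈ 10.4336°.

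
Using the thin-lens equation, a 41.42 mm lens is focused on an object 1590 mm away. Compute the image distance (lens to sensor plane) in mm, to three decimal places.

42.528 mm

1/dᵢ = 1/f − 1/dₒ = 1/41.42 − 1/1590 = 0.0235140 mm⁻¹.
dᵢ = 1/0.0235140 ≈ 42.5279 mm.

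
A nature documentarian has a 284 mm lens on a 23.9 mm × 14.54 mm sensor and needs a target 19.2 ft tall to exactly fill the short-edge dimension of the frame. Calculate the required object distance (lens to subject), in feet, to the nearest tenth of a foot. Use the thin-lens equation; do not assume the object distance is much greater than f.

W: 19.2 ft × 304.8 mm/ft = 5852.16 mm.
Magnification m = h/W = dᵢ/dₒ; combined with 1/f = 1/dₒ + 1/dᵢ this gives dₒ = f·(1 + W/h).
dₒ = 284 mm × (1 + 5852.16/14.54) = 284 × 403.4869 ≈ 114590.285 mm = 114590.285/304.8 ft = 375.952 ft.

376.0 ft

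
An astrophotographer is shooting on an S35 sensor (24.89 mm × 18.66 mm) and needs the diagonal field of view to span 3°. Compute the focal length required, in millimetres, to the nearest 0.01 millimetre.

Sensor diagonal = √(24.89² + 18.66²) = √967.7077 ≈ 31.1080 mm.
From α = 2·arctan(d/2f) we get f = d / (2·tan(α/2)).
With d = 31.1080 mm and α/2 = 1.5°, tan(α/2) ≈ 0.02619, so f ≈ 31.1080 / 0.05237 ≈ 593.9833 mm.

593.98 mm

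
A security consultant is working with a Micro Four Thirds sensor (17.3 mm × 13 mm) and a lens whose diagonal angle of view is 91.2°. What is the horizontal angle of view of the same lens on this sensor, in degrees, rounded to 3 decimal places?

78.454°

Sensor diagonal = √(17.3² + 13²) = √468.2900 ≈ 21.6400 mm.
From the diagonal AOV: f = 21.6400 / (2·tan(45.6°)) = 21.6400 / 2.04233 ≈ 10.5957 mm.
Horizontal AOV = 2·arctan(17.3 / (2 × 10.5957)) = 2·arctan(0.81637) ≈ 78.4541°.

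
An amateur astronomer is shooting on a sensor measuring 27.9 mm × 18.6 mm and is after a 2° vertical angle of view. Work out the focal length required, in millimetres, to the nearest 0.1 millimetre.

From α = 2·arctan(h/2f) we get f = h / (2·tan(α/2)).
With h = 18.6 mm and α/2 = 1°, tan(α/2) ≈ 0.01746, so f ≈ 18.6 / 0.03491 ≈ 532.7966 mm.

532.8 mm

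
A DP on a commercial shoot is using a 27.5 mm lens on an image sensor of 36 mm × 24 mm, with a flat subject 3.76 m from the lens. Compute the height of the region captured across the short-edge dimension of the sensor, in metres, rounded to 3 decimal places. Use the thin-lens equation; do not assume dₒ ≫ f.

3.257 m

dₒ: 3.76 m = 3760 mm.
Similar triangles through the lens centre give W/dₒ = h/dᵢ; with 1/f = 1/dₒ + 1/dᵢ this gives W = h·(dₒ − f)/f.
W = 24 mm × (3760 − 27.5) / 27.5 = 24 × 135.7273 ≈ 3257.455 mm = 3.25745 m.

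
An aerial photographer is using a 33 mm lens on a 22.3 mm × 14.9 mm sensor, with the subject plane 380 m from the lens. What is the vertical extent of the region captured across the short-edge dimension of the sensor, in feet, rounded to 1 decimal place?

562.9 ft

dₒ: 380 m = 380000 mm.
Similar triangles through the lens centre give W/dₒ = h/dᵢ; with 1/f = 1/dₒ + 1/dᵢ this gives W = h·(dₒ − f)/f.
W = 14.9 mm × (380000 − 33) / 33 = 14.9 × 11514.1515 ≈ 171560.858 mm = 171560.858/304.8 ft = 562.864 ft.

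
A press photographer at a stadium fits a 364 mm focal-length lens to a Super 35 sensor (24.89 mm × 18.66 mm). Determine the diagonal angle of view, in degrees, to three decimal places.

4.894°

Sensor diagonal = √(24.89² + 18.66²) = √967.7077 ≈ 31.1080 mm.
Angle of view α = 2·arctan(d/2f) with d = 31.1080 mm and f = 364 mm.
d/2f = 0.04273; arctan(0.04273) ≈ 2.4468°, so α ≈ 4.8936°.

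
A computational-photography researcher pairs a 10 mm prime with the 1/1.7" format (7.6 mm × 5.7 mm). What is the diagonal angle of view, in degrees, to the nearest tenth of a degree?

Sensor diagonal = √(7.6² + 5.7²) = √90.2500 ≈ 9.5000 mm.
Angle of view α = 2·arctan(d/2f) with d = 9.5000 mm and f = 10 mm.
d/2f = 0.47500; arctan(0.47500) ≈ 25.4077°, so α ≈ 50.8154°.

50.8°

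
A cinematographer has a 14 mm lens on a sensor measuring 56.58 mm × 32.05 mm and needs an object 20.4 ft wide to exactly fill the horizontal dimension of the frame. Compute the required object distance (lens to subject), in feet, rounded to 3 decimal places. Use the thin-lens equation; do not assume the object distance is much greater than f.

5.094 ft

W: 20.4 ft × 304.8 mm/ft = 6217.92 mm.
Magnification m = w/W = dᵢ/dₒ; combined with 1/f = 1/dₒ + 1/dᵢ this gives dₒ = f·(1 + W/w).
dₒ = 14 mm × (1 + 6217.92/56.58) = 14 × 110.8961 ≈ 1552.545 mm = 1552.545/304.8 ft = 5.09365 ft.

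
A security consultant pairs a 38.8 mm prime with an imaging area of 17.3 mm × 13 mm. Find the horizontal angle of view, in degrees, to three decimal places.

Angle of view α = 2·arctan(w/2f) with w = 17.3 mm and f = 38.8 mm.
w/2f = 0.22294; arctan(0.22294) ≈ 12.5679°, so α ≈ 25.1358°.

25.136°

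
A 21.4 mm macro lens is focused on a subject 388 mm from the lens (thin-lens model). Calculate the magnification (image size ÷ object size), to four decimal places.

Thin lens: 1/f = 1/dₒ + 1/dᵢ → 1/dᵢ = 1/21.4 − 1/388 = 0.0441517 mm⁻¹, so dᵢ ≈ 22.6492 mm.
Magnification m = dᵢ/dₒ = 22.6492/388 ≈ 0.05837.

0.0584×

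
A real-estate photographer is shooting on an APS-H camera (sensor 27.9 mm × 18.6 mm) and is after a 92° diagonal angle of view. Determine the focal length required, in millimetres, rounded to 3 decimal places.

Sensor diagonal = √(27.9² + 18.6²) = √1124.3700 ≈ 33.5316 mm.
From α = 2·arctan(d/2f) we get f = d / (2·tan(α/2)).
With d = 33.5316 mm and α/2 = 46°, tan(α/2) ≈ 1.03553, so f ≈ 33.5316 / 2.07106 ≈ 16.1906 mm.

16.191 mm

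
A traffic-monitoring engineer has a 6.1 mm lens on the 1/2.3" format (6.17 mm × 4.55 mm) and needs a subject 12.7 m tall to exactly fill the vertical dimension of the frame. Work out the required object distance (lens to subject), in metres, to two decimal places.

W: 12.7 m = 12700 mm.
Magnification m = h/W = dᵢ/dₒ; combined with 1/f = 1/dₒ + 1/dᵢ this gives dₒ = f·(1 + W/h).
dₒ = 6.1 mm × (1 + 12700/4.55) = 6.1 × 2792.2088 ≈ 17032.474 mm = 17.0325 m.

17.03 m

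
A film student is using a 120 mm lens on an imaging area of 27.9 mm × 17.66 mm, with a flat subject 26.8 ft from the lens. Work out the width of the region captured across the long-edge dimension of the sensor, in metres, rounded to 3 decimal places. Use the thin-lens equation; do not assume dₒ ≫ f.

1.871 m

dₒ: 26.8 ft × 304.8 mm/ft = 8168.64 mm.
Similar triangles through the lens centre give W/dₒ = w/dᵢ; with 1/f = 1/dₒ + 1/dᵢ this gives W = w·(dₒ − f)/f.
W = 27.9 mm × (8168.64 − 120) / 120 = 27.9 × 67.0720 ≈ 1871.309 mm = 1.87131 m.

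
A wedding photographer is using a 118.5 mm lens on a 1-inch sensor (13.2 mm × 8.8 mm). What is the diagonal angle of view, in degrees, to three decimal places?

Sensor diagonal = √(13.2² + 8.8²) = √251.6800 ≈ 15.8644 mm.
Angle of view α = 2·arctan(d/2f) with d = 15.8644 mm and f = 118.5 mm.
d/2f = 0.06694; arctan(0.06694) ≈ 3.8296°, so α ≈ 7.6592°.

7.659°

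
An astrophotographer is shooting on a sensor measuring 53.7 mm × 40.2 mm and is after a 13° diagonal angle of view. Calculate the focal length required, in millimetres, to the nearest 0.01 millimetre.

Sensor diagonal = √(53.7² + 40.2²) = √4499.7300 ≈ 67.0800 mm.
From α = 2·arctan(d/2f) we get f = d / (2·tan(α/2)).
With d = 67.0800 mm and α/2 = 6.5°, tan(α/2) ≈ 0.11394, so f ≈ 67.0800 / 0.22787 ≈ 294.3769 mm.

294.38 mm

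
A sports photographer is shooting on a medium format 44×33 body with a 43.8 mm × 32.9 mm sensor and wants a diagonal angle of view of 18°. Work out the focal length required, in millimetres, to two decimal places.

172.93 mm

Sensor diagonal = √(43.8² + 32.9²) = √3000.8500 ≈ 54.7800 mm.
From α = 2·arctan(d/2f) we get f = d / (2·tan(α/2)).
With d = 54.7800 mm and α/2 = 9°, tan(α/2) ≈ 0.15838, so f ≈ 54.7800 / 0.31677 ≈ 172.9337 mm.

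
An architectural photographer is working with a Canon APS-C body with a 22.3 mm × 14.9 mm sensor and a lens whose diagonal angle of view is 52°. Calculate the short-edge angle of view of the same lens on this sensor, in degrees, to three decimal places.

30.322°

Sensor diagonal = √(22.3² + 14.9²) = √719.3000 ≈ 26.8198 mm.
From the diagonal AOV: f = 26.8198 / (2·tan(26°)) = 26.8198 / 0.97547 ≈ 27.4943 mm.
Short-edge AOV = 2·arctan(14.9 / (2 × 27.4943)) = 2·arctan(0.27096) ≈ 30.3222°.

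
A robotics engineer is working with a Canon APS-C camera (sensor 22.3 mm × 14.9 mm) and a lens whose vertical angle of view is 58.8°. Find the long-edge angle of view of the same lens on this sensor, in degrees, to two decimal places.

From the vertical AOV: f = 14.9 / (2·tan(29.4°)) = 14.9 / 1.12694 ≈ 13.2216 mm.
Long-edge AOV = 2·arctan(22.3 / (2 × 13.2216)) = 2·arctan(0.84332) ≈ 80.2829°.

80.28°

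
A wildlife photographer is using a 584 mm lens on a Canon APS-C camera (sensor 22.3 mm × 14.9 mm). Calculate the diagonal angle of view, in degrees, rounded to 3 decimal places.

2.631°

Sensor diagonal = √(22.3² + 14.9²) = √719.3000 ≈ 26.8198 mm.
Angle of view α = 2·arctan(d/2f) with d = 26.8198 mm and f = 584 mm.
d/2f = 0.02296; arctan(0.02296) ≈ 1.3154°, so α ≈ 2.6308°.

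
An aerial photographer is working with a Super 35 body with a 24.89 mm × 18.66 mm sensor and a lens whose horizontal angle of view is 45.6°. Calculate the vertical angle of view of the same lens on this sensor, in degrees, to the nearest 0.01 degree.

34.98°

From the horizontal AOV: f = 24.89 / (2·tan(22.8°)) = 24.89 / 0.84072 ≈ 29.6055 mm.
Vertical AOV = 2·arctan(18.66 / (2 × 29.6055)) = 2·arctan(0.31514) ≈ 34.9839°.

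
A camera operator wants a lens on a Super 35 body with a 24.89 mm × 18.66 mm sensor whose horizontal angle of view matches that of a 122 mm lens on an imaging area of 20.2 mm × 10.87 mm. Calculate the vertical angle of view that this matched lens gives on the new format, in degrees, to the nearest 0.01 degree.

Equal horizontal AOV ⇒ f₂ = f₁ · 24.89/20.2 = 122 × 1.23218 ≈ 150.3257 mm.
Vertical AOV on the new format = 2·arctan(18.66 / (2 × 150.3257)) = 2·arctan(0.06207) ≈ 7.1030°.

7.10°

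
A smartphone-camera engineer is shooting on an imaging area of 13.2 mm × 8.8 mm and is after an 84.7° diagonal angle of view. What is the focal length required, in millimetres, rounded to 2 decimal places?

Sensor diagonal = √(13.2² + 8.8²) = √251.6800 ≈ 15.8644 mm.
From α = 2·arctan(d/2f) we get f = d / (2·tan(α/2)).
With d = 15.8644 mm and α/2 = 42.35°, tan(α/2) ≈ 0.91153, so f ≈ 15.8644 / 1.82305 ≈ 8.7021 mm.

8.70 mm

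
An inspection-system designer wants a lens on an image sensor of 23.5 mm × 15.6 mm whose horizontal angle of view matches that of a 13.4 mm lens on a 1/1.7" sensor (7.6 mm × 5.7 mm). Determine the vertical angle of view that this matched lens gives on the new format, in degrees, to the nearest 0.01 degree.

Equal horizontal AOV ⇒ f₂ = f₁ · 23.5/7.6 = 13.4 × 3.09211 ≈ 41.4342 mm.
Vertical AOV on the new format = 2·arctan(15.6 / (2 × 41.4342)) = 2·arctan(0.18825) ≈ 21.3224°.

21.32°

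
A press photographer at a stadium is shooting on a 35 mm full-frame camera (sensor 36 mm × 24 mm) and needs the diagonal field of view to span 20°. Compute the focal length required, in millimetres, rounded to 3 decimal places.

Sensor diagonal = √(36² + 24²) = √1872.0000 ≈ 43.2666 mm.
From α = 2·arctan(d/2f) we get f = d / (2·tan(α/2)).
With d = 43.2666 mm and α/2 = 10°, tan(α/2) ≈ 0.17633, so f ≈ 43.2666 / 0.35265 ≈ 122.6886 mm.

122.689 mm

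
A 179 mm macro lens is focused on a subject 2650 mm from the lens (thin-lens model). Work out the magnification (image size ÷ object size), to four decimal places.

Thin lens: 1/f = 1/dₒ + 1/dᵢ → 1/dᵢ = 1/179 − 1/2650 = 0.0052092 mm⁻¹, so dᵢ ≈ 191.9668 mm.
Magnification m = dᵢ/dₒ = 191.9668/2650 ≈ 0.07244.

0.0724×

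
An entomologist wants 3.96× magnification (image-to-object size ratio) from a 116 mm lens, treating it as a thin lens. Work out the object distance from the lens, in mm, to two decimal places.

With m = dᵢ/dₒ and 1/f = 1/dₒ + 1/dᵢ, substituting dᵢ = m·dₒ gives 1/f = (1 + 1/m)/dₒ, hence dₒ = f·(1 + 1/m).
dₒ = 116 × (1 + 1/3.96) = 116 × 1.25253 ≈ 145.293 mm.

145.29 mm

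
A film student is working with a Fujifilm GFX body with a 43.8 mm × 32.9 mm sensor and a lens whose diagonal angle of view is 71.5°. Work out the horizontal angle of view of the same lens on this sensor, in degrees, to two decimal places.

59.85°

Sensor diagonal = √(43.8² + 32.9²) = √3000.8500 ≈ 54.7800 mm.
From the diagonal AOV: f = 54.7800 / (2·tan(35.75°)) = 54.7800 / 1.43979 ≈ 38.0471 mm.
Horizontal AOV = 2·arctan(43.8 / (2 × 38.0471)) = 2·arctan(0.57560) ≈ 59.8496°.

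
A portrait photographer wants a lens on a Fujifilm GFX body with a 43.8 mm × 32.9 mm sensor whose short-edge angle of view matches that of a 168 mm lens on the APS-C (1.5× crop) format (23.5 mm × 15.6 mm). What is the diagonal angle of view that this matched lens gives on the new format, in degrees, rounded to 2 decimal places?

Equal short-edge AOV ⇒ f₂ = f₁ · 32.9/15.6 = 168 × 2.10897 ≈ 354.3077 mm.
Sensor diagonal = √(43.8² + 32.9²) = √3000.8500 ≈ 54.7800 mm.
Diagonal AOV on the new format = 2·arctan(54.7800 / (2 × 354.3077)) = 2·arctan(0.07731) ≈ 8.8410°.

8.84°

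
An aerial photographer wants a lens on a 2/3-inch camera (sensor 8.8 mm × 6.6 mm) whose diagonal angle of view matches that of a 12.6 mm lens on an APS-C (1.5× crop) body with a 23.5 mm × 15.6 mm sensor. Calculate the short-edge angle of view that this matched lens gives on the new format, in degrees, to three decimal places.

Sensor diagonal = √(23.5² + 15.6²) = √795.6100 ≈ 28.2066 mm.
Sensor diagonal = √(8.8² + 6.6²) = √121.0000 ≈ 11.0000 mm.
Equal diagonal AOV ⇒ f₂ = f₁ · 11.0000/28.2066 = 12.6 × 0.38998 ≈ 4.9138 mm.
Short-edge AOV on the new format = 2·arctan(6.6 / (2 × 4.9138)) = 2·arctan(0.67158) ≈ 67.7694°.

67.769°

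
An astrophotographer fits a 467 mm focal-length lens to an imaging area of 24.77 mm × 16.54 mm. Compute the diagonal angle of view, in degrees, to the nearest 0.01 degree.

3.65°

Sensor diagonal = √(24.77² + 16.54²) = √887.1245 ≈ 29.7846 mm.
Angle of view α = 2·arctan(d/2f) with d = 29.7846 mm and f = 467 mm.
d/2f = 0.03189; arctan(0.03189) ≈ 1.8265°, so α ≈ 3.6530°.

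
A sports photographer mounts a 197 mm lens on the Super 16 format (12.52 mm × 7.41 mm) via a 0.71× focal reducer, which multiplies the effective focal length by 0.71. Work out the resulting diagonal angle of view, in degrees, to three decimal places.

Effective focal length f = 197 × 0.71 = 139.87 mm.
Sensor diagonal = √(12.52² + 7.41²) = √211.6585 ≈ 14.5485 mm.
α = 2·arctan(14.548 / (2 × 139.87)) = 2·arctan(0.05201) ≈ 5.9542°.

5.954°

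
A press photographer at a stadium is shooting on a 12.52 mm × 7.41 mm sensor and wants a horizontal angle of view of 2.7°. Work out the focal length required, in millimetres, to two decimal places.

From α = 2·arctan(w/2f) we get f = w / (2·tan(α/2)).
With w = 12.52 mm and α/2 = 1.35°, tan(α/2) ≈ 0.02357, so f ≈ 12.52 / 0.04713 ≈ 265.6335 mm.

265.63 mm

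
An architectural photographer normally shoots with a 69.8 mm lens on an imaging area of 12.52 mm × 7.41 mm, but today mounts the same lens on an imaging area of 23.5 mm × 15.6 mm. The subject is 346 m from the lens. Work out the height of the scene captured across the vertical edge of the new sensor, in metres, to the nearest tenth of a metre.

The focal length stays 69.8 mm; the relevant sensor dimension is now h = 15.6 mm. Object distance dₒ = 346 m = 346000 mm.
Thin-lens field height W = h·(dₒ − f)/f = 15.6 × (346000 − 69.8)/69.8 ≈ 77313.913 mm = 77.3139 m.

77.3 m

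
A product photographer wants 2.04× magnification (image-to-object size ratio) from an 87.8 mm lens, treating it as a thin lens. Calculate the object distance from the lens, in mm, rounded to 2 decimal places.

130.84 mm

With m = dᵢ/dₒ and 1/f = 1/dₒ + 1/dᵢ, substituting dᵢ = m·dₒ gives 1/f = (1 + 1/m)/dₒ, hence dₒ = f·(1 + 1/m).
dₒ = 87.8 × (1 + 1/2.04) = 87.8 × 1.49020 ≈ 130.839 mm.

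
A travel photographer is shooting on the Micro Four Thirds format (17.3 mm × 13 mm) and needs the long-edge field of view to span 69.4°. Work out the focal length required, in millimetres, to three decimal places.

From α = 2·arctan(w/2f) we get f = w / (2·tan(α/2)).
With w = 17.3 mm and α/2 = 34.7°, tan(α/2) ≈ 0.69243, so f ≈ 17.3 / 1.38487 ≈ 12.4922 mm.

12.492 mm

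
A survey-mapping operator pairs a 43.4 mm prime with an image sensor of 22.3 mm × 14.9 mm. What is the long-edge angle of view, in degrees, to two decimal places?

Angle of view α = 2·arctan(w/2f) with w = 22.3 mm and f = 43.4 mm.
w/2f = 0.25691; arctan(0.25691) ≈ 14.4084°, so α ≈ 28.8168°.

28.82°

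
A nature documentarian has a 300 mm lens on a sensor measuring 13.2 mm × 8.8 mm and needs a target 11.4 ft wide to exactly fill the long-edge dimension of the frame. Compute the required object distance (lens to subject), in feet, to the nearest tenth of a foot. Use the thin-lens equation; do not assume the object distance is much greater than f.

W: 11.4 ft × 304.8 mm/ft = 3474.72 mm.
Magnification m = w/W = dᵢ/dₒ; combined with 1/f = 1/dₒ + 1/dᵢ this gives dₒ = f·(1 + W/w).
dₒ = 300 mm × (1 + 3474.72/13.2) = 300 × 264.2364 ≈ 79270.907 mm = 79270.907/304.8 ft = 260.075 ft.

260.1 ft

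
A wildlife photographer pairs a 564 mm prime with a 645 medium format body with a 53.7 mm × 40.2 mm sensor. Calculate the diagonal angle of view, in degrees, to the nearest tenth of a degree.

Sensor diagonal = √(53.7² + 40.2²) = √4499.7300 ≈ 67.0800 mm.
Angle of view α = 2·arctan(d/2f) with d = 67.0800 mm and f = 564 mm.
d/2f = 0.05947; arctan(0.05947) ≈ 3.4033°, so α ≈ 6.8065°.

6.8°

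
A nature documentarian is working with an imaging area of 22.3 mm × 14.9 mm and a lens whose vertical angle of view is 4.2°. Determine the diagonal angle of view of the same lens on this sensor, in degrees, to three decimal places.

7.552°

From the vertical AOV: f = 14.9 / (2·tan(2.1°)) = 14.9 / 0.07334 ≈ 203.1726 mm.
Sensor diagonal = √(22.3² + 14.9²) = √719.3000 ≈ 26.8198 mm.
Diagonal AOV = 2·arctan(26.8198 / (2 × 203.1726)) = 2·arctan(0.06600) ≈ 7.5524°.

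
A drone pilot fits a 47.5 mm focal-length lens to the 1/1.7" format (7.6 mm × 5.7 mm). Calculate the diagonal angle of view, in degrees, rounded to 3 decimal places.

Sensor diagonal = √(7.6² + 5.7²) = √90.2500 ≈ 9.5000 mm.
Angle of view α = 2·arctan(d/2f) with d = 9.5000 mm and f = 47.5 mm.
d/2f = 0.10000; arctan(0.10000) ≈ 5.7106°, so α ≈ 11.4212°.

11.421°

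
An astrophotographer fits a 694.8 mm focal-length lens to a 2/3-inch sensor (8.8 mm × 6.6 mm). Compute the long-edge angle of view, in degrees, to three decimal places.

Angle of view α = 2·arctan(w/2f) with w = 8.8 mm and f = 694.8 mm.
w/2f = 0.00633; arctan(0.00633) ≈ 0.3628°, so α ≈ 0.7257°.

0.726°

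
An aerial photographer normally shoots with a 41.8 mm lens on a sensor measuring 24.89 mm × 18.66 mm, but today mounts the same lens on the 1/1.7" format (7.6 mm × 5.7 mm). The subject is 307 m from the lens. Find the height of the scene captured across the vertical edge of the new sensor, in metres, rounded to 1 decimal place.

41.9 m

The focal length stays 41.8 mm; the relevant sensor dimension is now h = 5.7 mm. Object distance dₒ = 307 m = 307000 mm.
Thin-lens field height W = h·(dₒ − f)/f = 5.7 × (307000 − 41.8)/41.8 ≈ 41857.936 mm = 41.8579 m.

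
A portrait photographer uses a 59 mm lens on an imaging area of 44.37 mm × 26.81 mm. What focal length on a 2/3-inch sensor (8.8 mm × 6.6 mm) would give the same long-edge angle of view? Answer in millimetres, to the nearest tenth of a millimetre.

Equal angle of view means equal width/f ratio, so f₂ = f₁ · (width₂/width₁) = 59 × 8.8/44.37.
f₂ = 59 × 0.19833 ≈ 11.702 mm.

11.7 mm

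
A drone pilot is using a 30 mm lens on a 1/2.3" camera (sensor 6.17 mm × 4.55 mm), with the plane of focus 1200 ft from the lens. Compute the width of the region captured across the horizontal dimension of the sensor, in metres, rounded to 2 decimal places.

75.22 m

dₒ: 1200 ft × 304.8 mm/ft = 365759.99 mm.
Similar triangles through the lens centre give W/dₒ = w/dᵢ; with 1/f = 1/dₒ + 1/dᵢ this gives W = w·(dₒ − f)/f.
W = 6.17 mm × (365760 − 30) / 30 = 6.17 × 12190.9996 ≈ 75218.468 mm = 75.2185 m.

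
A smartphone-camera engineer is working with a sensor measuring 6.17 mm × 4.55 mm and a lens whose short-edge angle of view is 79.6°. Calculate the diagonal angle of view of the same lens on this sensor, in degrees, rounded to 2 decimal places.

109.07°

From the short-edge AOV: f = 4.55 / (2·tan(39.8°)) = 4.55 / 1.66634 ≈ 2.7305 mm.
Sensor diagonal = √(6.17² + 4.55²) = √58.7714 ≈ 7.6663 mm.
Diagonal AOV = 2·arctan(7.6663 / (2 × 2.7305)) = 2·arctan(1.40380) ≈ 109.0714°.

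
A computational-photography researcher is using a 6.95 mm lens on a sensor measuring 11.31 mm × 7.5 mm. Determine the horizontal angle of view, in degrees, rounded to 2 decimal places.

78.27°

Angle of view α = 2·arctan(w/2f) with w = 11.31 mm and f = 6.95 mm.
w/2f = 0.81367; arctan(0.81367) ≈ 39.1342°, so α ≈ 78.2684°.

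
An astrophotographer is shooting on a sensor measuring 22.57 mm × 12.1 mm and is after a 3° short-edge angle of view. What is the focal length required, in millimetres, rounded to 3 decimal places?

231.040 mm

From α = 2·arctan(h/2f) we get f = h / (2·tan(α/2)).
With h = 12.1 mm and α/2 = 1.5°, tan(α/2) ≈ 0.02619, so f ≈ 12.1 / 0.05237 ≈ 231.0402 mm.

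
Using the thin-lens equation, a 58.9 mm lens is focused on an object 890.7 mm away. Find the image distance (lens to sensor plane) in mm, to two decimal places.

1/dᵢ = 1/f − 1/dₒ = 1/58.9 − 1/890.7 = 0.0158552 mm⁻¹.
dᵢ = 1/0.0158552 ≈ 63.0707 mm.

63.07 mm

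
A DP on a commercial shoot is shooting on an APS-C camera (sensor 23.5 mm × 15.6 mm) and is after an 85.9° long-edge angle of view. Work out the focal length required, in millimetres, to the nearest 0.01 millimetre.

From α = 2·arctan(w/2f) we get f = w / (2·tan(α/2)).
With w = 23.5 mm and α/2 = 42.95°, tan(α/2) ≈ 0.93088, so f ≈ 23.5 / 1.86177 ≈ 12.6224 mm.

12.62 mm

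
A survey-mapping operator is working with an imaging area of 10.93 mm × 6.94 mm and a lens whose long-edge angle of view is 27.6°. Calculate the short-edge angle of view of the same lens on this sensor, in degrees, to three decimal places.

17.729°

From the long-edge AOV: f = 10.93 / (2·tan(13.8°)) = 10.93 / 0.49125 ≈ 22.2495 mm.
Short-edge AOV = 2·arctan(6.94 / (2 × 22.2495)) = 2·arctan(0.15596) ≈ 17.7287°.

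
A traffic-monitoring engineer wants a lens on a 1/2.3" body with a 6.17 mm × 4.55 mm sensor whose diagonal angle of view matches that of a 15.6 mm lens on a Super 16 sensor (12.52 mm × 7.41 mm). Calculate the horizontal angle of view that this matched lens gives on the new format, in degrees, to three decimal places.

Sensor diagonal = √(12.52² + 7.41²) = √211.6585 ≈ 14.5485 mm.
Sensor diagonal = √(6.17² + 4.55²) = √58.7714 ≈ 7.6663 mm.
Equal diagonal AOV ⇒ f₂ = f₁ · 7.6663/14.5485 = 15.6 × 0.52694 ≈ 8.2203 mm.
Horizontal AOV on the new format = 2·arctan(6.17 / (2 × 8.2203)) = 2·arctan(0.37529) ≈ 41.1411°.

41.141°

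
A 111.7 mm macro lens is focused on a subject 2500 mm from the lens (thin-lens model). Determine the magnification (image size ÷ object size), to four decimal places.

0.0468×

Thin lens: 1/f = 1/dₒ + 1/dᵢ → 1/dᵢ = 1/111.7 − 1/2500 = 0.0085526 mm⁻¹, so dᵢ ≈ 116.9242 mm.
Magnification m = dᵢ/dₒ = 116.9242/2500 ≈ 0.04677.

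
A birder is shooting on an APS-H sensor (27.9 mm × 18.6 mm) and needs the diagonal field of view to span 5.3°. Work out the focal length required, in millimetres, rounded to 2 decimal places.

362.24 mm

Sensor diagonal = √(27.9² + 18.6²) = √1124.3700 ≈ 33.5316 mm.
From α = 2·arctan(d/2f) we get f = d / (2·tan(α/2)).
With d = 33.5316 mm and α/2 = 2.65°, tan(α/2) ≈ 0.04628, so f ≈ 33.5316 / 0.09257 ≈ 362.2360 mm.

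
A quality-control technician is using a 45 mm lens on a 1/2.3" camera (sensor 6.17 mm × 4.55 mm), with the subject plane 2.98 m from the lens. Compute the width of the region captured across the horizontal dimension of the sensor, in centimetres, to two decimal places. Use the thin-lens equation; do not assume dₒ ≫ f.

40.24 cm

dₒ: 2.98 m = 2980 mm.
Similar triangles through the lens centre give W/dₒ = w/dᵢ; with 1/f = 1/dₒ + 1/dᵢ this gives W = w·(dₒ − f)/f.
W = 6.17 mm × (2980 − 45) / 45 = 6.17 × 65.2222 ≈ 402.421 mm = 40.2421 cm.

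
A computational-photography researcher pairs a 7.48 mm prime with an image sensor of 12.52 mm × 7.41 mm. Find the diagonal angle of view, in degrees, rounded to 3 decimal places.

88.402°

Sensor diagonal = √(12.52² + 7.41²) = √211.6585 ≈ 14.5485 mm.
Angle of view α = 2·arctan(d/2f) with d = 14.5485 mm and f = 7.48 mm.
d/2f = 0.97249; arctan(0.97249) ≈ 44.2010°, so α ≈ 88.4021°.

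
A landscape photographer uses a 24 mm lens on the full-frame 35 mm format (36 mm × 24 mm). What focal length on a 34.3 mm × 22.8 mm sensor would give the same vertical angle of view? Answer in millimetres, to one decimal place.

22.8 mm

Equal angle of view means equal height/f ratio, so f₂ = f₁ · (height₂/height₁) = 24 × 22.8/24.
f₂ = 24 × 0.95000 ≈ 22.800 mm.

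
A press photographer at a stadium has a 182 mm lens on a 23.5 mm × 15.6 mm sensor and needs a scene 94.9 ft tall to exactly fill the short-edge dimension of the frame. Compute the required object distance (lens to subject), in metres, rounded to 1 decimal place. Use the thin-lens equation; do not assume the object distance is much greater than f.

337.6 m

W: 94.9 ft × 304.8 mm/ft = 28925.52 mm.
Magnification m = h/W = dᵢ/dₒ; combined with 1/f = 1/dₒ + 1/dᵢ this gives dₒ = f·(1 + W/h).
dₒ = 182 mm × (1 + 28925.5/15.6) = 182 × 1855.1999 ≈ 337646.389 mm = 337.646 m.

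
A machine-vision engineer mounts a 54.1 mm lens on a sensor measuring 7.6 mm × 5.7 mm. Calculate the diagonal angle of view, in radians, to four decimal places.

Sensor diagonal = √(7.6² + 5.7²) = √90.2500 ≈ 9.5000 mm.
Angle of view α = 2·arctan(d/2f) with d = 9.5000 mm and f = 54.1 mm.
d/2f = 0.08780; arctan(0.08780) ≈ 0.0876 rad, so α ≈ 0.1752 rad.

0.1752 rad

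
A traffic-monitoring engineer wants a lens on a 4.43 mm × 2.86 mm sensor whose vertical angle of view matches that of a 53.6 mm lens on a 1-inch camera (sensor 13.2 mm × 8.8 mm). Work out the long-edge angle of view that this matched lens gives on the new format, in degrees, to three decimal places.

Equal vertical AOV ⇒ f₂ = f₁ · 2.86/8.8 = 53.6 × 0.32500 ≈ 17.4200 mm.
Long-edge AOV on the new format = 2·arctan(4.43 / (2 × 17.4200)) = 2·arctan(0.12715) ≈ 14.4929°.

14.493°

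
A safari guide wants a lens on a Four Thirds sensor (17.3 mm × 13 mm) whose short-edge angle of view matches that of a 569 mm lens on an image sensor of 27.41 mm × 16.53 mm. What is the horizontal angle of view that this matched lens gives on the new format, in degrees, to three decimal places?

2.215°

Equal short-edge AOV ⇒ f₂ = f₁ · 13/16.53 = 569 × 0.78645 ≈ 447.4894 mm.
Horizontal AOV on the new format = 2·arctan(17.3 / (2 × 447.4894)) = 2·arctan(0.01933) ≈ 2.2148°.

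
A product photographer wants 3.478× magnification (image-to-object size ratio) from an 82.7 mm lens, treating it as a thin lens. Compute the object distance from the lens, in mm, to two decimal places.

With m = dᵢ/dₒ and 1/f = 1/dₒ + 1/dᵢ, substituting dᵢ = m·dₒ gives 1/f = (1 + 1/m)/dₒ, hence dₒ = f·(1 + 1/m).
dₒ = 82.7 × (1 + 1/3.478) = 82.7 × 1.28752 ≈ 106.478 mm.

106.48 mm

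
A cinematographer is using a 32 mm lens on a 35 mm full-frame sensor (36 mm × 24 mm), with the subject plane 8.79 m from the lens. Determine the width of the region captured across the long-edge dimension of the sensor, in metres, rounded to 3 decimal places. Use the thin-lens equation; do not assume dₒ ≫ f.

9.853 m

dₒ: 8.79 m = 8790 mm.
Similar triangles through the lens centre give W/dₒ = w/dᵢ; with 1/f = 1/dₒ + 1/dᵢ this gives W = w·(dₒ − f)/f.
W = 36 mm × (8790 − 32) / 32 = 36 × 273.6875 ≈ 9852.750 mm = 9.85275 m.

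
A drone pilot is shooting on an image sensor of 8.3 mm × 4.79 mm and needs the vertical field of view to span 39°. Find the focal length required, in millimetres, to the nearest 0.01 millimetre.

From α = 2·arctan(h/2f) we get f = h / (2·tan(α/2)).
With h = 4.79 mm and α/2 = 19.5°, tan(α/2) ≈ 0.35412, so f ≈ 4.79 / 0.70824 ≈ 6.7633 mm.

6.76 mm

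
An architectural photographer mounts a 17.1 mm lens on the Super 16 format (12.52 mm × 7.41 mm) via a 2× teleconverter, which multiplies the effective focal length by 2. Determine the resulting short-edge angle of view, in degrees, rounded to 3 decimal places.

Effective focal length f = 17.1 × 2 = 34.2 mm.
α = 2·arctan(7.41 / (2 × 34.2)) = 2·arctan(0.10833) ≈ 12.3659°.

12.366°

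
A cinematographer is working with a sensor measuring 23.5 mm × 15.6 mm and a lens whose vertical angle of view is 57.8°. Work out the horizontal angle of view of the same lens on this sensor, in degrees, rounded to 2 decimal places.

From the vertical AOV: f = 15.6 / (2·tan(28.9°)) = 15.6 / 1.10406 ≈ 14.1297 mm.
Horizontal AOV = 2·arctan(23.5 / (2 × 14.1297)) = 2·arctan(0.83158) ≈ 79.4927°.

79.49°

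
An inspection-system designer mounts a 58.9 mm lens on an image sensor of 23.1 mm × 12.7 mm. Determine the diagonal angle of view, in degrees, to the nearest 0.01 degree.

Sensor diagonal = √(23.1² + 12.7²) = √694.9000 ≈ 26.3610 mm.
Angle of view α = 2·arctan(d/2f) with d = 26.3610 mm and f = 58.9 mm.
d/2f = 0.22378; arctan(0.22378) ≈ 12.6137°, so α ≈ 25.2274°.

25.23°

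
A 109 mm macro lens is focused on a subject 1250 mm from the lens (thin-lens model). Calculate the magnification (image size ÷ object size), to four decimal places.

0.0955×

Thin lens: 1/f = 1/dₒ + 1/dᵢ → 1/dᵢ = 1/109 − 1/1250 = 0.0083743 mm⁻¹, so dᵢ ≈ 119.4128 mm.
Magnification m = dᵢ/dₒ = 119.4128/1250 ≈ 0.09553.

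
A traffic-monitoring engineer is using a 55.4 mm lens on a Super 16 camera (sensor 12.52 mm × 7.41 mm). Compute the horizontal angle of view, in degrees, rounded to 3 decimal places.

12.894°

Angle of view α = 2·arctan(w/2f) with w = 12.52 mm and f = 55.4 mm.
w/2f = 0.11300; arctan(0.11300) ≈ 6.4469°, so α ≈ 12.8937°.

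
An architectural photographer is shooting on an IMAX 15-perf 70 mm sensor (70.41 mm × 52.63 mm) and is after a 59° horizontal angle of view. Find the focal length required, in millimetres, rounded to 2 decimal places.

From α = 2·arctan(w/2f) we get f = w / (2·tan(α/2)).
With w = 70.41 mm and α/2 = 29.5°, tan(α/2) ≈ 0.56577, so f ≈ 70.41 / 1.13155 ≈ 62.2246 mm.

62.22 mm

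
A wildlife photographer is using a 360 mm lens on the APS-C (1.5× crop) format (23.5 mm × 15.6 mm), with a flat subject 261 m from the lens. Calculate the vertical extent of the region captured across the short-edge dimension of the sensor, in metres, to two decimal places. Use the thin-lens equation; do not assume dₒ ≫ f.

11.29 m

dₒ: 261 m = 261000 mm.
Similar triangles through the lens centre give W/dₒ = h/dᵢ; with 1/f = 1/dₒ + 1/dᵢ this gives W = h·(dₒ − f)/f.
W = 15.6 mm × (261000 − 360) / 360 = 15.6 × 724.0000 ≈ 11294.400 mm = 11.2944 m.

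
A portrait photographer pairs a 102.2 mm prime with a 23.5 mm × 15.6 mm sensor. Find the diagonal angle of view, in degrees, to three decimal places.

15.714°

Sensor diagonal = √(23.5² + 15.6²) = √795.6100 ≈ 28.2066 mm.
Angle of view α = 2·arctan(d/2f) with d = 28.2066 mm and f = 102.2 mm.
d/2f = 0.13800; arctan(0.13800) ≈ 7.8570°, so α ≈ 15.7140°.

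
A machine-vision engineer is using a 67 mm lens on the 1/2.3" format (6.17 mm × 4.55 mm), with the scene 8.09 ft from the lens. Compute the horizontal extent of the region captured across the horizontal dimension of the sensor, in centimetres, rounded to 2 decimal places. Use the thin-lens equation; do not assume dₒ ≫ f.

22.09 cm

dₒ: 8.09 ft × 304.8 mm/ft = 2465.83 mm.
Similar triangles through the lens centre give W/dₒ = w/dᵢ; with 1/f = 1/dₒ + 1/dᵢ this gives W = w·(dₒ − f)/f.
W = 6.17 mm × (2465.83 − 67) / 67 = 6.17 × 35.8035 ≈ 220.907 mm = 22.0907 cm.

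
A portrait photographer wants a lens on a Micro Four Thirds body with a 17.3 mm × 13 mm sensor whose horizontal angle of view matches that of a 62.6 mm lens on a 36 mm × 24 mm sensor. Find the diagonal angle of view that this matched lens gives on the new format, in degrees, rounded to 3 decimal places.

Equal horizontal AOV ⇒ f₂ = f₁ · 17.3/36 = 62.6 × 0.48056 ≈ 30.0828 mm.
Sensor diagonal = √(17.3² + 13²) = √468.2900 ≈ 21.6400 mm.
Diagonal AOV on the new format = 2·arctan(21.6400 / (2 × 30.0828)) = 2·arctan(0.35967) ≈ 39.5647°.

39.565°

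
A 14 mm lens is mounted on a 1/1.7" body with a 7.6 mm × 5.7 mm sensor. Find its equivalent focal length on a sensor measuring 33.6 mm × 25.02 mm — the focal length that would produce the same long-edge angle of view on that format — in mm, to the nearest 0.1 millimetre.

Equal angle of view means equal width/f ratio, so f₂ = f₁ · (width₂/width₁) = 14 × 33.6/7.6.
f₂ = 14 × 4.42105 ≈ 61.895 mm.

61.9 mm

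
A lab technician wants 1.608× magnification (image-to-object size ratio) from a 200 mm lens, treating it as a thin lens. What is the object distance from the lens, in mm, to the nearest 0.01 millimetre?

324.38 mm

With m = dᵢ/dₒ and 1/f = 1/dₒ + 1/dᵢ, substituting dᵢ = m·dₒ gives 1/f = (1 + 1/m)/dₒ, hence dₒ = f·(1 + 1/m).
dₒ = 200 × (1 + 1/1.608) = 200 × 1.62189 ≈ 324.378 mm.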